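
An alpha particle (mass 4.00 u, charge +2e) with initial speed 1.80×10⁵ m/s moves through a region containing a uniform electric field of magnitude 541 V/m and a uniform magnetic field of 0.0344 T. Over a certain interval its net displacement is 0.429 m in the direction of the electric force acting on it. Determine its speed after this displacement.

v_f ≈ 2.34×10⁵ m/s

B does no work; ΔKE = |q|E d.
½mv_f² = ½mv₀² + |q|Ed = ½(6.644×10⁻²⁷)(1.80×10⁵)² + (3.204×10⁻¹⁹)(541)(0.429) ≈ 1.076×10⁻¹⁶ J + 7.436×10⁻¹⁷ J ≈ 1.820×10⁻¹⁶ J.
v_f = √(2·1.820×10⁻¹⁶/6.644×10⁻²⁷) ≈ 2.34×10⁵ m/s.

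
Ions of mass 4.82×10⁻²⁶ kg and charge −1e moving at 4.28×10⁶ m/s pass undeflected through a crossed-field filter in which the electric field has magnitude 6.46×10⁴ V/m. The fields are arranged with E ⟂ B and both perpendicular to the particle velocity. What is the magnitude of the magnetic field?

B = 0.0151 T

Balance of forces in the selector: qE = qvB ⇒ B = E/v.
B = 6.46×10⁴/4.28×10⁶ = 0.0151 T.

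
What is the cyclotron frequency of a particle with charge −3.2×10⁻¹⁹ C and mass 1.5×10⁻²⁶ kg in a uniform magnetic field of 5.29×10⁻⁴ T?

f ≈ 1800 Hz

f = |q|B/(2πm).
f = (3.2×10⁻¹⁹)(5.29×10⁻⁴)/(2π·1.5×10⁻²⁶) ≈ 1800 Hz.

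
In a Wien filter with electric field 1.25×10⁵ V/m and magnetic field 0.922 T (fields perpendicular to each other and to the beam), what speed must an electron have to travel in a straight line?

v = 1.36×10⁵ m/s

Zero net Lorentz force requires |qE| = |q v×B|, i.e. E = vB.
v = E/B = 1.25×10⁵/0.922 = 1.36×10⁵ m/s.
The result is independent of the particle's charge and mass.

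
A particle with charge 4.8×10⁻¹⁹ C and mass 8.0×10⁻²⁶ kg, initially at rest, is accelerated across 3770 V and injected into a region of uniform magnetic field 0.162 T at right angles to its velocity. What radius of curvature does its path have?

Acceleration: |q|V = ½mv² ⇒ v = √(2|q|V/m) = √(2·4.8×10⁻¹⁹·3770/8.0×10⁻²⁶) ≈ 2.127×10⁵ m/s.
In the field: r = mv/(|q|B) = (8.0×10⁻²⁶)(2.127×10⁵)/((4.8×10⁻¹⁹)(0.162)) ≈ 0.219 m.

r ≈ 0.219 m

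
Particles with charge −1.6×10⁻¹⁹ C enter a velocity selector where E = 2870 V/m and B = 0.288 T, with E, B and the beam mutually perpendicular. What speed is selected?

v = 9970 m/s

Zero net Lorentz force requires |qE| = |q v×B|, i.e. E = vB.
v = E/B = 2870/0.288 = 9970 m/s.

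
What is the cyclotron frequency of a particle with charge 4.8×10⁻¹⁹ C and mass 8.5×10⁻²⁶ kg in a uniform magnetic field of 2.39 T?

f = |q|B/(2πm).
f = (4.8×10⁻¹⁹)(2.39)/(2π·8.5×10⁻²⁶) ≈ 2.15×10⁶ Hz.

f ≈ 2.15×10⁶ Hz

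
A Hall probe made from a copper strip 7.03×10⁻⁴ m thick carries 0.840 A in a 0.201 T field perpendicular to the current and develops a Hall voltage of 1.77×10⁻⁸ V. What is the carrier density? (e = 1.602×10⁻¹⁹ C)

n ≈ 8.47×10²⁸ m⁻³

From V_H = IB/(n e t), n = IB/(V_H e t).
n = (0.840)(0.201)/((1.77×10⁻⁸)(1.602×10⁻¹⁹)(7.03×10⁻⁴)) ≈ 8.47×10²⁸ m⁻³.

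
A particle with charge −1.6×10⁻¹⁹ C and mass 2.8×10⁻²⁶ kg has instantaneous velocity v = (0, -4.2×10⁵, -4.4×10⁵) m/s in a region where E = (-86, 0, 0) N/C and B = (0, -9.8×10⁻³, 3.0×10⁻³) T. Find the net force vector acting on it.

v×B = (-5570, 0, 0) N/C.
E + v×B = (-5660, 0, 0) N/C.
F = q(E + v×B) = (−1.6×10⁻¹⁹ C)·(-5660, 0, 0) = (9.05×10⁻¹⁶, 0, 0) N.

F ≈ (9.05×10⁻¹⁶, 0, 0) N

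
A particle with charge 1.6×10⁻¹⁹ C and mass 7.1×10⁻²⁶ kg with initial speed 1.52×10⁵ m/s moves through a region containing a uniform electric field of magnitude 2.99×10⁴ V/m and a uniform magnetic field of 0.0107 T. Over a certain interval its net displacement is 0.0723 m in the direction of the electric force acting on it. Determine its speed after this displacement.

B does no work; ΔKE = |q|E d.
½mv_f² = ½mv₀² + |q|Ed = ½(7.1×10⁻²⁶)(1.52×10⁵)² + (1.6×10⁻¹⁹)(2.99×10⁴)(0.0723) ≈ 8.202×10⁻¹⁶ J + 3.459×10⁻¹⁶ J ≈ 1.166×10⁻¹⁵ J.
v_f = √(2·1.166×10⁻¹⁵/7.1×10⁻²⁶) ≈ 1.81×10⁵ m/s.

v_f ≈ 1.81×10⁵ m/s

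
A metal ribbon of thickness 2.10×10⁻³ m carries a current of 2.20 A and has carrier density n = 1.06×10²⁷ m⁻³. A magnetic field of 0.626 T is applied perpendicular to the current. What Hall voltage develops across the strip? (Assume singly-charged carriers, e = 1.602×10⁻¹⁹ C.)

V_H ≈ 3.86×10⁻⁶ V

V_H = IB/(n e t).
V_H = (2.20)(0.626)/((1.06×10²⁷)(1.602×10⁻¹⁹)(2.10×10⁻³)) ≈ 3.86×10⁻⁶ V.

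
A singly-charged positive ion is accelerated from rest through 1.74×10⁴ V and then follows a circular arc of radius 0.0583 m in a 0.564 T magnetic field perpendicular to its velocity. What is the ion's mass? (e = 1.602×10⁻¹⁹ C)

m ≈ 4.98×10⁻²⁷ kg

Combine |q|V = ½mv² and r = mv/(|q|B): eliminate v to get m = qB²r²/(2V).
m = (1.602×10⁻¹⁹)(0.564)²(0.0583)²/(2·1.74×10⁴) ≈ 4.98×10⁻²⁷ kg.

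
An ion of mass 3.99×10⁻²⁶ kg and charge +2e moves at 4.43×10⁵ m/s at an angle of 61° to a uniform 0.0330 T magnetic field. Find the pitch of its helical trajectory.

v∥ = v cosθ = 4.43×10⁵·cos61° ≈ 2.148×10⁵ m/s.
T = 2πm/(|q|B) = 2π(3.99×10⁻²⁶)/((3.204×10⁻¹⁹)(0.0330)) ≈ 2.371×10⁻⁵ s.
pitch = v∥ T = (2.148×10⁵)(2.371×10⁻⁵) ≈ 5.09 m.

p ≈ 5.09 m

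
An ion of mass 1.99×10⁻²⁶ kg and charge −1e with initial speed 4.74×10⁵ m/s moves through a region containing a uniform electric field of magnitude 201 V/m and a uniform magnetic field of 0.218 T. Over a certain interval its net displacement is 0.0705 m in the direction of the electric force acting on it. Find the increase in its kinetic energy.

The magnetic force is always ⟂ v and does no work; only the electric force changes KE.
ΔKE = F_E · d = |q|E d = (1.602×10⁻¹⁹)(201)(0.0705) ≈ 2.27×10⁻¹⁸ J.

ΔKE ≈ 2.27×10⁻¹⁸ J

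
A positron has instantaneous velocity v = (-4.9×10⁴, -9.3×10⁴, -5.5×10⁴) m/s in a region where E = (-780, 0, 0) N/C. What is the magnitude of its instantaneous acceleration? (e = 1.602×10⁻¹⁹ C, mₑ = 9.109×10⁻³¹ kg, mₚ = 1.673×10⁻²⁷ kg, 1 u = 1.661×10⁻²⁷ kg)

Only an electric field acts, so F = qE = (1.602×10⁻¹⁹ C)·(-780, 0, 0) = (-1.25×10⁻¹⁶, 0, 0) N.
|a| = |F|/m = 1.250×10⁻¹⁶/9.109×10⁻³¹ ≈ 1.37×10¹⁴ m/s².

|a| ≈ 1.37×10¹⁴ m/s²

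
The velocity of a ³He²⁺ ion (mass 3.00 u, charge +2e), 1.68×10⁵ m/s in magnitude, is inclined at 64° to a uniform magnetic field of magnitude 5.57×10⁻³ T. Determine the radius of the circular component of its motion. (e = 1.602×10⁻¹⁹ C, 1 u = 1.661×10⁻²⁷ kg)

r ≈ 0.422 m

v⊥ = v sinθ = 1.68×10⁵·sin64° ≈ 1.510×10⁵ m/s.
r = m v⊥/(|q|B) = (4.983×10⁻²⁷)(1.510×10⁵)/((3.204×10⁻¹⁹)(5.57×10⁻³)) ≈ 0.422 m.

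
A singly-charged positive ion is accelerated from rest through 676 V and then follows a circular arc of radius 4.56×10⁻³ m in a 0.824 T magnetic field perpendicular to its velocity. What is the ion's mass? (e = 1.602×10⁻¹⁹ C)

Combine |q|V = ½mv² and r = mv/(|q|B): eliminate v to get m = qB²r²/(2V).
m = (1.602×10⁻¹⁹)(0.824)²(4.56×10⁻³)²/(2·676) ≈ 1.67×10⁻²⁷ kg.

m ≈ 1.67×10⁻²⁷ kg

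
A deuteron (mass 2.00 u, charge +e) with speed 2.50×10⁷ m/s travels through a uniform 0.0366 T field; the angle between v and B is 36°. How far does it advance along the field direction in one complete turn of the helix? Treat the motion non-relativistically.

p ≈ 72.0 m

v∥ = v cosθ = 2.50×10⁷·cos36° ≈ 2.023×10⁷ m/s.
T = 2πm/(|q|B) = 2π(3.322×10⁻²⁷)/((1.602×10⁻¹⁹)(0.0366)) ≈ 3.560×10⁻⁶ s.
pitch = v∥ T = (2.023×10⁷)(3.560×10⁻⁶) ≈ 72.0 m.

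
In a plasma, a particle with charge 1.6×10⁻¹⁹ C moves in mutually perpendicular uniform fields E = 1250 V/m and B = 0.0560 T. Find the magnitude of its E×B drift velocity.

The steady drift has the magnetic force balancing the electric force, so v_d = E/B.
v_d = 1250/0.0560 = 2.23×10⁴ m/s.

v_d ≈ 2.23×10⁴ m/s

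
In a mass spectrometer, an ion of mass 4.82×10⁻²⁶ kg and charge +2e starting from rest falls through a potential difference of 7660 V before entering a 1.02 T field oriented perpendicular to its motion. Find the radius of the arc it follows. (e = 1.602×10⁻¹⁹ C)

Acceleration: |q|V = ½mv² ⇒ v = √(2|q|V/m) = √(2·3.204×10⁻¹⁹·7660/4.82×10⁻²⁶) ≈ 3.191×10⁵ m/s.
In the field: r = mv/(|q|B) = (4.82×10⁻²⁶)(3.191×10⁵)/((3.204×10⁻¹⁹)(1.02)) ≈ 0.0471 m.

r ≈ 0.0471 m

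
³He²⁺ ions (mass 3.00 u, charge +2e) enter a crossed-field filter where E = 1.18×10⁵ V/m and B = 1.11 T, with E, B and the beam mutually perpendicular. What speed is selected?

v = 1.06×10⁵ m/s

For undeflected motion the electric and magnetic forces balance: qE = qvB.
v = E/B = 1.18×10⁵/1.11 = 1.06×10⁵ m/s.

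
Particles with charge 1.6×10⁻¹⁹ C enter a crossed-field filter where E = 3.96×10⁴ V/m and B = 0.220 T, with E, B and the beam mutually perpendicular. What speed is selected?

For undeflected motion the electric and magnetic forces balance: qE = qvB.
v = E/B = 3.96×10⁴/0.220 = 1.80×10⁵ m/s.

v = 1.80×10⁵ m/s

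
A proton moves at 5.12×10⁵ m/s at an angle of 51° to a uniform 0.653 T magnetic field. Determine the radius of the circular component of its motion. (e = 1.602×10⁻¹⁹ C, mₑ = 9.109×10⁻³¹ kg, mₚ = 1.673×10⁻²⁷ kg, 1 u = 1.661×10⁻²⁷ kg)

r ≈ 6.36×10⁻³ m

v⊥ = v sinθ = 5.12×10⁵·sin51° ≈ 3.979×10⁵ m/s.
r = m v⊥/(|q|B) = (1.673×10⁻²⁷)(3.979×10⁵)/((1.602×10⁻¹⁹)(0.653)) ≈ 6.36×10⁻³ m.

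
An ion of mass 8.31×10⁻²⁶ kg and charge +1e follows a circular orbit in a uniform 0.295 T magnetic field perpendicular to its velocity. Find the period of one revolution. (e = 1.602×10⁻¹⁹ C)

T ≈ 1.10×10⁻⁵ s

The cyclotron period depends only on m, q, B: T = 2πm/(|q|B).
T = 2π(8.31×10⁻²⁶)/((1.602×10⁻¹⁹)(0.295)) ≈ 1.10×10⁻⁵ s.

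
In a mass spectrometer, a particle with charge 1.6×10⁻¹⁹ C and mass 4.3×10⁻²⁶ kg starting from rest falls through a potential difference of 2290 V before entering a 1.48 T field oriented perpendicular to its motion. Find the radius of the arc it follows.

Acceleration: |q|V = ½mv² ⇒ v = √(2|q|V/m) = √(2·1.6×10⁻¹⁹·2290/4.3×10⁻²⁶) ≈ 1.305×10⁵ m/s.
In the field: r = mv/(|q|B) = (4.3×10⁻²⁶)(1.305×10⁵)/((1.6×10⁻¹⁹)(1.48)) ≈ 0.0237 m.

r ≈ 0.0237 m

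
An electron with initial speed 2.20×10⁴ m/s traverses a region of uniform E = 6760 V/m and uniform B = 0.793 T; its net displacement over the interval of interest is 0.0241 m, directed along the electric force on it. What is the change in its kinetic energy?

ΔKE ≈ 2.61×10⁻¹⁷ J

The magnetic force is always ⟂ v and does no work; only the electric force changes KE.
ΔKE = F_E · d = |q|E d = (1.602×10⁻¹⁹)(6760)(0.0241) ≈ 2.61×10⁻¹⁷ J.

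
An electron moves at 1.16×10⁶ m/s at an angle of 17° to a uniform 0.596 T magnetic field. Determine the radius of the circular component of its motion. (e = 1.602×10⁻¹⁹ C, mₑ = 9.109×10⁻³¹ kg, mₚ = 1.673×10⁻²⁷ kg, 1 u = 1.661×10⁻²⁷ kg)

v⊥ = v sinθ = 1.16×10⁶·sin17° ≈ 3.392×10⁵ m/s.
r = m v⊥/(|q|B) = (9.109×10⁻³¹)(3.392×10⁵)/((1.602×10⁻¹⁹)(0.596)) ≈ 3.24×10⁻⁶ m.

r ≈ 3.24×10⁻⁶ m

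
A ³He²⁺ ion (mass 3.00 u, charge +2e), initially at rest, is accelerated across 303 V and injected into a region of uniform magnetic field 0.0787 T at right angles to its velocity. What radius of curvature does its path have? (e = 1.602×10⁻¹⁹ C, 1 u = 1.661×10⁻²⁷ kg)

Acceleration: |q|V = ½mv² ⇒ v = √(2|q|V/m) = √(2·3.204×10⁻¹⁹·303/4.983×10⁻²⁷) ≈ 1.974×10⁵ m/s.
In the field: r = mv/(|q|B) = (4.983×10⁻²⁷)(1.974×10⁵)/((3.204×10⁻¹⁹)(0.0787)) ≈ 0.0390 m.

r ≈ 0.0390 m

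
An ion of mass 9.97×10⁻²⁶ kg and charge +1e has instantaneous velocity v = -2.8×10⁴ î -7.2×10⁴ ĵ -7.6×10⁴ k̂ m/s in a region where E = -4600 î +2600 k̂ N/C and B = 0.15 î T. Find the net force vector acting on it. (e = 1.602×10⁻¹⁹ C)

F ≈ (-7.37×10⁻¹⁶, -1.83×10⁻¹⁵, 2.15×10⁻¹⁵) N

v×B = (0, -1.14×10⁴, 1.08×10⁴) N/C.
E + v×B = (-4600, -1.14×10⁴, 1.34×10⁴) N/C.
F = q(E + v×B) = (1.602×10⁻¹⁹ C)·(-4600, -1.14×10⁴, 1.34×10⁴) = (-7.37×10⁻¹⁶, -1.83×10⁻¹⁵, 2.15×10⁻¹⁵) N.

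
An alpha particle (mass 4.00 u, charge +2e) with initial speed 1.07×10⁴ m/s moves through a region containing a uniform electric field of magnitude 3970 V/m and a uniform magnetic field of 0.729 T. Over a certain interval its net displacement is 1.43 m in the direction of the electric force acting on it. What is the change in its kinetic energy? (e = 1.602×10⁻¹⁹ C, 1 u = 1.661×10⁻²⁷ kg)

ΔKE ≈ 1.82×10⁻¹⁵ J

The magnetic force is always ⟂ v and does no work; only the electric force changes KE.
ΔKE = F_E · d = |q|E d = (3.204×10⁻¹⁹)(3970)(1.43) ≈ 1.82×10⁻¹⁵ J.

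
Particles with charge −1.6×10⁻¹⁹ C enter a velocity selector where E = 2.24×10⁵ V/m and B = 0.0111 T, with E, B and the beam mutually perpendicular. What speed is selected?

Straight-line motion ⇒ electric and magnetic forces cancel, so E = vB.
v = E/B = 2.24×10⁵/0.0111 = 2.02×10⁷ m/s.
The result is independent of the particle's charge and mass.

v = 2.02×10⁷ m/s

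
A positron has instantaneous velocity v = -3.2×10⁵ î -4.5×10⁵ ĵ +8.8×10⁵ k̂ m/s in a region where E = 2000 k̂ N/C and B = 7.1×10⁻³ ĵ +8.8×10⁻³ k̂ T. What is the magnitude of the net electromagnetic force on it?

v×B = (-1.02×10⁴, 2820, -2270) N/C.
E + v×B = (-1.02×10⁴, 2820, -272) N/C.
F = q(E + v×B) = (1.602×10⁻¹⁹ C)·(-1.02×10⁴, 2820, -272) = (-1.64×10⁻¹⁵, 4.51×10⁻¹⁶, -4.36×10⁻¹⁷) N.
|F| = 1.70×10⁻¹⁵ N.

|F| ≈ 1.70×10⁻¹⁵ N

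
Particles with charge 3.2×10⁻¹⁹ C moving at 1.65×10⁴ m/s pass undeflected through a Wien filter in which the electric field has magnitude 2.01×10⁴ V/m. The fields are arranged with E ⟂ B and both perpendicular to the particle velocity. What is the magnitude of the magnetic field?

Balance of forces in the selector: qE = qvB ⇒ B = E/v.
B = 2.01×10⁴/1.65×10⁴ = 1.22 T.

B = 1.22 T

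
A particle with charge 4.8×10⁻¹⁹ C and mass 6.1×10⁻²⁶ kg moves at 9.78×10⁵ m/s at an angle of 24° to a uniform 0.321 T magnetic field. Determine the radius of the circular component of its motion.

r ≈ 0.157 m

v⊥ = v sinθ = 9.78×10⁵·sin24° ≈ 3.978×10⁵ m/s.
r = m v⊥/(|q|B) = (6.1×10⁻²⁶)(3.978×10⁵)/((4.8×10⁻¹⁹)(0.321)) ≈ 0.157 m.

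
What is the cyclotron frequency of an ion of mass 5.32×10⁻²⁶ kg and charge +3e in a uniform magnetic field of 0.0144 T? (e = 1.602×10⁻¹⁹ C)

f = |q|B/(2πm).
f = (4.806×10⁻¹⁹)(0.0144)/(2π·5.32×10⁻²⁶) ≈ 2.07×10⁴ Hz.

f ≈ 2.07×10⁴ Hz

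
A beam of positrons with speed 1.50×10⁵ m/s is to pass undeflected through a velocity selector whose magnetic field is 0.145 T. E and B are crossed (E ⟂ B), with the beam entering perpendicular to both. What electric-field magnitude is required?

For straight-line motion qE = qvB, so E = vB.
E = 1.50×10⁵ × 0.145 = 2.18×10⁴ V/m.

E = 2.18×10⁴ V/m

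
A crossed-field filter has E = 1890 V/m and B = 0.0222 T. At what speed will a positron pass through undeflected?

v = 8.51×10⁴ m/s

Zero net Lorentz force requires |qE| = |q v×B|, i.e. E = vB.
v = E/B = 1890/0.0222 = 8.51×10⁴ m/s.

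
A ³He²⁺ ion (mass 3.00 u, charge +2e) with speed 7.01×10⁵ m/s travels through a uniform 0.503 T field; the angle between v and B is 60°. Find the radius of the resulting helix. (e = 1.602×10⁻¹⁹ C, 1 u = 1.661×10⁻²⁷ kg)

v⊥ = v sinθ = 7.01×10⁵·sin60° ≈ 6.071×10⁵ m/s.
r = m v⊥/(|q|B) = (4.983×10⁻²⁷)(6.071×10⁵)/((3.204×10⁻¹⁹)(0.503)) ≈ 0.0188 m.

r ≈ 0.0188 m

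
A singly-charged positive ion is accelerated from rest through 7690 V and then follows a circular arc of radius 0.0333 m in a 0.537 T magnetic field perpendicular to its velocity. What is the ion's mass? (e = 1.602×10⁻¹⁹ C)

m ≈ 3.33×10⁻²⁷ kg

Combine |q|V = ½mv² and r = mv/(|q|B): eliminate v to get m = qB²r²/(2V).
m = (1.602×10⁻¹⁹)(0.537)²(0.0333)²/(2·7690) ≈ 3.33×10⁻²⁷ kg.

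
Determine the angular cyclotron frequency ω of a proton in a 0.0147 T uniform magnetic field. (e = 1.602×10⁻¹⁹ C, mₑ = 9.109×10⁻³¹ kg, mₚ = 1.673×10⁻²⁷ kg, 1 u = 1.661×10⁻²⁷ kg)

ω = |q|B/m.
ω = (1.602×10⁻¹⁹)(0.0147)/1.673×10⁻²⁷ ≈ 1.41×10⁶ rad/s.

ω ≈ 1.41×10⁶ rad/s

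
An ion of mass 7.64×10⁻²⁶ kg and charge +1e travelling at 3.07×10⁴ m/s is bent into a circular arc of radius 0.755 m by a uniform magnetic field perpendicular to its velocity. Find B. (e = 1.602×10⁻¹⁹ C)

B ≈ 0.0194 T

From |q|vB = mv²/r, B = mv/(|q|r).
B = (7.64×10⁻²⁶)(3.07×10⁴)/((1.602×10⁻¹⁹)(0.755)) ≈ 0.0194 T.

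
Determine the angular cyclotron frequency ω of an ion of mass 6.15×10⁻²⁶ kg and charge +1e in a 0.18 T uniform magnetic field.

ω = |q|B/m.
ω = (1.602×10⁻¹⁹)(0.18)/6.15×10⁻²⁶ ≈ 4.7×10⁵ rad/s.

ω ≈ 4.7×10⁵ rad/s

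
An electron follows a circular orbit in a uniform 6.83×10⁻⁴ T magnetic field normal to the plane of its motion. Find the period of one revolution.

The cyclotron period depends only on m, q, B: T = 2πm/(|q|B).
T = 2π(9.109×10⁻³¹)/((1.602×10⁻¹⁹)(6.83×10⁻⁴)) ≈ 5.23×10⁻⁸ s.

T ≈ 5.23×10⁻⁸ s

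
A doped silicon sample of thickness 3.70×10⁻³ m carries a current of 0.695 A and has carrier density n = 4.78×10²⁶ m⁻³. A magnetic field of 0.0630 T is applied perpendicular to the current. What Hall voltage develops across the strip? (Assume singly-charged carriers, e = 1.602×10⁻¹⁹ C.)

V_H = IB/(n e t).
V_H = (0.695)(0.0630)/((4.78×10²⁶)(1.602×10⁻¹⁹)(3.70×10⁻³)) ≈ 1.55×10⁻⁷ V.

V_H ≈ 1.55×10⁻⁷ V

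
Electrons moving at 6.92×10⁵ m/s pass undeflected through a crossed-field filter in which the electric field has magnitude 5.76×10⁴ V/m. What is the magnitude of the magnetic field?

B = 0.0832 T

Balance of forces in the selector: qE = qvB ⇒ B = E/v.
B = 5.76×10⁴/6.92×10⁵ = 0.0832 T.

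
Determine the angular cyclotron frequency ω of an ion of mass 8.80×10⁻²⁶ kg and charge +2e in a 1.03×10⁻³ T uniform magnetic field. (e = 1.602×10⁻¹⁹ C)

ω ≈ 3750 rad/s

ω = |q|B/m.
ω = (3.204×10⁻¹⁹)(1.03×10⁻³)/8.80×10⁻²⁶ ≈ 3750 rad/s.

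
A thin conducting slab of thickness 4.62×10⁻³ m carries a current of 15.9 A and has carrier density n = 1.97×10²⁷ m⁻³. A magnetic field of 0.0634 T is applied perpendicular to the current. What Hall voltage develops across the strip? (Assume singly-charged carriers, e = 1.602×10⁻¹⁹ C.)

V_H ≈ 6.91×10⁻⁷ V

V_H = IB/(n e t).
V_H = (15.9)(0.0634)/((1.97×10²⁷)(1.602×10⁻¹⁹)(4.62×10⁻³)) ≈ 6.91×10⁻⁷ V.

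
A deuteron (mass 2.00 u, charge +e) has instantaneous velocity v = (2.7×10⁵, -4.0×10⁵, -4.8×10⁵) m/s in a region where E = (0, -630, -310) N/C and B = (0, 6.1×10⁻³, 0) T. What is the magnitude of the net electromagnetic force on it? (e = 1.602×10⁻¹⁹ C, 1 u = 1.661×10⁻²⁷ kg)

v×B = (2930, 0, 1650) N/C.
E + v×B = (2930, -630, 1340) N/C.
F = q(E + v×B) = (1.602×10⁻¹⁹ C)·(2930, -630, 1340) = (4.69×10⁻¹⁶, -1.01×10⁻¹⁶, 2.14×10⁻¹⁶) N.
|F| = 5.25×10⁻¹⁶ N.

|F| ≈ 5.25×10⁻¹⁶ N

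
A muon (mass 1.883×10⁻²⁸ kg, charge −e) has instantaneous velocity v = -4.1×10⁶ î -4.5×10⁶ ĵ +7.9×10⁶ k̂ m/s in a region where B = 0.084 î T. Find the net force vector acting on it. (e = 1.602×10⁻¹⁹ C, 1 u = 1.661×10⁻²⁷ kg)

v×B = (0, 6.64×10⁵, 3.78×10⁵) N/C.
F = q v×B = (−1.602×10⁻¹⁹ C)·(0, 6.64×10⁵, 3.78×10⁵) = (0, -1.06×10⁻¹³, -6.06×10⁻¹⁴) N.

F ≈ (0, -1.06×10⁻¹³, -6.06×10⁻¹⁴) N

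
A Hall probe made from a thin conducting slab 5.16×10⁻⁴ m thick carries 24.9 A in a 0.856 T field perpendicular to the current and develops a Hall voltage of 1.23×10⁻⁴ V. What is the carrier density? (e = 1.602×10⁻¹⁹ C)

n ≈ 2.10×10²⁷ m⁻³

From V_H = IB/(n e t), n = IB/(V_H e t).
n = (24.9)(0.856)/((1.23×10⁻⁴)(1.602×10⁻¹⁹)(5.16×10⁻⁴)) ≈ 2.10×10²⁷ m⁻³.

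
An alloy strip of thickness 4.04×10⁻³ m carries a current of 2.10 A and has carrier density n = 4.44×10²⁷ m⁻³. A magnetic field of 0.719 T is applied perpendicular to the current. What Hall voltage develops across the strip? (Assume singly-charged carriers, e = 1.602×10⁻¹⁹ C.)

V_H = IB/(n e t).
V_H = (2.10)(0.719)/((4.44×10²⁷)(1.602×10⁻¹⁹)(4.04×10⁻³)) ≈ 5.25×10⁻⁷ V.

V_H ≈ 5.25×10⁻⁷ V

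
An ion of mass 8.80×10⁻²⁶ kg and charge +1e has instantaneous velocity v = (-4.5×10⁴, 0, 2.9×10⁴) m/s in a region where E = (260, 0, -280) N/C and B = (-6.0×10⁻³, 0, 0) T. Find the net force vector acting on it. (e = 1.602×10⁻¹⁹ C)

v×B = (0, -174, 0) N/C.
E + v×B = (260, -174, -280) N/C.
F = q(E + v×B) = (1.602×10⁻¹⁹ C)·(260, -174, -280) = (4.17×10⁻¹⁷, -2.79×10⁻¹⁷, -4.49×10⁻¹⁷) N.

F ≈ (4.17×10⁻¹⁷, -2.79×10⁻¹⁷, -4.49×10⁻¹⁷) N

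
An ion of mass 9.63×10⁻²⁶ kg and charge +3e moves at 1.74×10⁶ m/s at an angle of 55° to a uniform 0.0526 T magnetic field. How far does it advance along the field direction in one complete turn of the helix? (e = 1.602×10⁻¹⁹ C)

v∥ = v cosθ = 1.74×10⁶·cos55° ≈ 9.980×10⁵ m/s.
T = 2πm/(|q|B) = 2π(9.63×10⁻²⁶)/((4.806×10⁻¹⁹)(0.0526)) ≈ 2.394×10⁻⁵ s.
pitch = v∥ T = (9.980×10⁵)(2.394×10⁻⁵) ≈ 23.9 m.

p ≈ 23.9 m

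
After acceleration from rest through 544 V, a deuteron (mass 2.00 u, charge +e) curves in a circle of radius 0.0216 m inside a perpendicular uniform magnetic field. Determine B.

v = √(2|q|V/m) = √(2·1.602×10⁻¹⁹·544/3.322×10⁻²⁷) ≈ 2.291×10⁵ m/s.
B = mv/(|q|r) = (3.322×10⁻²⁷)(2.291×10⁵)/((1.602×10⁻¹⁹)(0.0216)) ≈ 0.220 T.

B ≈ 0.220 T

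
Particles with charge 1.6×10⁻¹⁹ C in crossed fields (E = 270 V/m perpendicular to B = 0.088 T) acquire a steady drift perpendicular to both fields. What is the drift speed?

The steady drift has the magnetic force balancing the electric force, so v_d = E/B.
v_d = 270/0.088 = 3100 m/s.

v_d ≈ 3100 m/s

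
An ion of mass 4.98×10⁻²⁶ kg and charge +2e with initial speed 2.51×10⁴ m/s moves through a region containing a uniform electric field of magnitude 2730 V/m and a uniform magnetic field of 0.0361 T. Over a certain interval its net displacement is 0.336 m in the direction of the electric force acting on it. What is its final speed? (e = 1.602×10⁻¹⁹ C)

B does no work; ΔKE = |q|E d.
½mv_f² = ½mv₀² + |q|Ed = ½(4.98×10⁻²⁶)(2.51×10⁴)² + (3.204×10⁻¹⁹)(2730)(0.336) ≈ 1.569×10⁻¹⁷ J + 2.939×10⁻¹⁶ J ≈ 3.096×10⁻¹⁶ J.
v_f = √(2·3.096×10⁻¹⁶/4.98×10⁻²⁶) ≈ 1.12×10⁵ m/s.

v_f ≈ 1.12×10⁵ m/s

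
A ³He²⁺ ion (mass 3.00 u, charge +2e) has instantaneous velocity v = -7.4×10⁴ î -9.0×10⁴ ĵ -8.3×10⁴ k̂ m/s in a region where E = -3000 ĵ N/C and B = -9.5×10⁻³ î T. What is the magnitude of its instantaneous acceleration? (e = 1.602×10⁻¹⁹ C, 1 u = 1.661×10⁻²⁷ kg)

v×B = (0, 788, -855) N/C.
E + v×B = (0, -2210, -855) N/C.
F = q(E + v×B) = (3.204×10⁻¹⁹ C)·(0, -2210, -855) = (0, -7.09×10⁻¹⁶, -2.74×10⁻¹⁶) N.
|a| = |F|/m = 7.597×10⁻¹⁶/4.983×10⁻²⁷ ≈ 1.52×10¹¹ m/s².

|a| ≈ 1.52×10¹¹ m/s²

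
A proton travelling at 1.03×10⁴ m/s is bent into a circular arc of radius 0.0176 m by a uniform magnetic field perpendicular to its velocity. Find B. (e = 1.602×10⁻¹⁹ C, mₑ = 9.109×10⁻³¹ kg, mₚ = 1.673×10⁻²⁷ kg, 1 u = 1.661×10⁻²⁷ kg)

From |q|vB = mv²/r, B = mv/(|q|r).
B = (1.673×10⁻²⁷)(1.03×10⁴)/((1.602×10⁻¹⁹)(0.0176)) ≈ 6.11×10⁻³ T.

B ≈ 6.11×10⁻³ T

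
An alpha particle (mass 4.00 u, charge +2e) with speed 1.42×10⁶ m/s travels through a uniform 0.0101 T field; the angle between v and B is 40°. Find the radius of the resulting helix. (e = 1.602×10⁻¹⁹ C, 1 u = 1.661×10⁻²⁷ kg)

v⊥ = v sinθ = 1.42×10⁶·sin40° ≈ 9.128×10⁵ m/s.
r = m v⊥/(|q|B) = (6.644×10⁻²⁷)(9.128×10⁵)/((3.204×10⁻¹⁹)(0.0101)) ≈ 1.87 m.

r ≈ 1.87 m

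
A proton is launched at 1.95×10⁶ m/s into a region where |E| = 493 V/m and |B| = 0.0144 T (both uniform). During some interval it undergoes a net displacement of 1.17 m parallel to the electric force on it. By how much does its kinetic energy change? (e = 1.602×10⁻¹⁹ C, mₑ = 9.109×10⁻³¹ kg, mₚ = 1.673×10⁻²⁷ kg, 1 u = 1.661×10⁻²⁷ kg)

ΔKE ≈ 9.24×10⁻¹⁷ J

The magnetic force is always ⟂ v and does no work; only the electric force changes KE.
ΔKE = F_E · d = |q|E d = (1.602×10⁻¹⁹)(493)(1.17) ≈ 9.24×10⁻¹⁷ J.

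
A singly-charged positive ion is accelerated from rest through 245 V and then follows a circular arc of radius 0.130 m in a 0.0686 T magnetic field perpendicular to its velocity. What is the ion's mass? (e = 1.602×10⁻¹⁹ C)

Combine |q|V = ½mv² and r = mv/(|q|B): eliminate v to get m = qB²r²/(2V).
m = (1.602×10⁻¹⁹)(0.0686)²(0.130)²/(2·245) ≈ 2.60×10⁻²⁶ kg.

m ≈ 2.60×10⁻²⁶ kg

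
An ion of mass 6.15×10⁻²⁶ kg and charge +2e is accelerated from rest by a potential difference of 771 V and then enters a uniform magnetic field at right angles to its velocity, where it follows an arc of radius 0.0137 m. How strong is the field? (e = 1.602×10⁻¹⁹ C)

B ≈ 1.26 T

v = √(2|q|V/m) = √(2·3.204×10⁻¹⁹·771/6.15×10⁻²⁶) ≈ 8.963×10⁴ m/s.
B = mv/(|q|r) = (6.15×10⁻²⁶)(8.963×10⁴)/((3.204×10⁻¹⁹)(0.0137)) ≈ 1.26 T.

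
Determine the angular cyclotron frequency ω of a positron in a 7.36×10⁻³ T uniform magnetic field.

ω = |q|B/m.
ω = (1.602×10⁻¹⁹)(7.36×10⁻³)/9.109×10⁻³¹ ≈ 1.29×10⁹ rad/s.

ω ≈ 1.29×10⁹ rad/s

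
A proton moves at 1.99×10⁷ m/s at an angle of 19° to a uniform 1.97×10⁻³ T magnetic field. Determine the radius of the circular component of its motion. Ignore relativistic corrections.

r ≈ 34.3 m

v⊥ = v sinθ = 1.99×10⁷·sin19° ≈ 6.479×10⁶ m/s.
r = m v⊥/(|q|B) = (1.673×10⁻²⁷)(6.479×10⁶)/((1.602×10⁻¹⁹)(1.97×10⁻³)) ≈ 34.3 m.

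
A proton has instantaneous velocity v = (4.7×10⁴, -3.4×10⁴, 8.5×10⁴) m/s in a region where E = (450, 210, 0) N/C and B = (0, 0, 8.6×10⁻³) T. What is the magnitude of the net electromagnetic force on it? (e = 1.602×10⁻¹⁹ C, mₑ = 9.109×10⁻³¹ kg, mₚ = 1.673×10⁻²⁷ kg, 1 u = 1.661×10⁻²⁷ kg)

|F| ≈ 4.01×10⁻¹⁷ N

v×B = (-292, -404, 0) N/C.
E + v×B = (158, -194, 0) N/C.
F = q(E + v×B) = (1.602×10⁻¹⁹ C)·(158, -194, 0) = (2.52×10⁻¹⁷, -3.11×10⁻¹⁷, 0) N.
|F| = 4.01×10⁻¹⁷ N.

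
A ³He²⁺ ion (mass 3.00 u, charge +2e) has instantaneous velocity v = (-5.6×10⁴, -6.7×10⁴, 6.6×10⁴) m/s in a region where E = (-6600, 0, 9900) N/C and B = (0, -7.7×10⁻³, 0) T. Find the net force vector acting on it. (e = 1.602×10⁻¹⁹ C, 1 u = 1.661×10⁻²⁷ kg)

v×B = (508, 0, 431) N/C.
E + v×B = (-6090, 0, 1.03×10⁴) N/C.
F = q(E + v×B) = (3.204×10⁻¹⁹ C)·(-6090, 0, 1.03×10⁴) = (-1.95×10⁻¹⁵, 0, 3.31×10⁻¹⁵) N.

F ≈ (-1.95×10⁻¹⁵, 0, 3.31×10⁻¹⁵) N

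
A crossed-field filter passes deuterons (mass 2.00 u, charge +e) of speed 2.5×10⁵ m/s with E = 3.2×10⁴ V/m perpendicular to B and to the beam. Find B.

B = 0.13 T

Balance of forces in the selector: qE = qvB ⇒ B = E/v.
B = 3.2×10⁴/2.5×10⁵ = 0.13 T.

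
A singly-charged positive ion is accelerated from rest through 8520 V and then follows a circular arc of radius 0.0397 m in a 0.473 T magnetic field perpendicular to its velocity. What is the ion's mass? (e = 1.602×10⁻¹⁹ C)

m ≈ 3.32×10⁻²⁷ kg

Combine |q|V = ½mv² and r = mv/(|q|B): eliminate v to get m = qB²r²/(2V).
m = (1.602×10⁻¹⁹)(0.473)²(0.0397)²/(2·8520) ≈ 3.32×10⁻²⁷ kg.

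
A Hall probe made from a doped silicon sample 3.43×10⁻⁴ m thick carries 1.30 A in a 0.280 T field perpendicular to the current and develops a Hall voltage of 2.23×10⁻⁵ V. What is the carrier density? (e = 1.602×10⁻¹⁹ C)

n ≈ 2.97×10²⁶ m⁻³

From V_H = IB/(n e t), n = IB/(V_H e t).
n = (1.30)(0.280)/((2.23×10⁻⁵)(1.602×10⁻¹⁹)(3.43×10⁻⁴)) ≈ 2.97×10²⁶ m⁻³.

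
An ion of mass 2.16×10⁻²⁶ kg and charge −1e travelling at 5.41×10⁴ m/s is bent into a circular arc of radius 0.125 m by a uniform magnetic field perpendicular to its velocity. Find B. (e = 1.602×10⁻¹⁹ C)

From |q|vB = mv²/r, B = mv/(|q|r).
B = (2.16×10⁻²⁶)(5.41×10⁴)/((1.602×10⁻¹⁹)(0.125)) ≈ 0.0584 T.

B ≈ 0.0584 T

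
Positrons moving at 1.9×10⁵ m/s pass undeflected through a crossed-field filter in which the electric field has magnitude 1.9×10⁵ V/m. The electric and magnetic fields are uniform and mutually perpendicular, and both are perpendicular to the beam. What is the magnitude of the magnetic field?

Balance of forces in the selector: qE = qvB ⇒ B = E/v.
B = 1.9×10⁵/1.9×10⁵ = 1.0 T.

B = 1.0 T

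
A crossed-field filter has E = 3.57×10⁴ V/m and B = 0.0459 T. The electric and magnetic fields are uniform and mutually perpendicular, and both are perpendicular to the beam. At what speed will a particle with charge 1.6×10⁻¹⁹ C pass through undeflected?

For undeflected motion the electric and magnetic forces balance: qE = qvB.
v = E/B = 3.57×10⁴/0.0459 = 7.78×10⁵ m/s.

v = 7.78×10⁵ m/s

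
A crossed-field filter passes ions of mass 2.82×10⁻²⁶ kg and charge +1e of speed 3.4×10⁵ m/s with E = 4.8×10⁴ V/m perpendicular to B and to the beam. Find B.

Balance of forces in the selector: qE = qvB ⇒ B = E/v.
B = 4.8×10⁴/3.4×10⁵ = 0.14 T.

B = 0.14 T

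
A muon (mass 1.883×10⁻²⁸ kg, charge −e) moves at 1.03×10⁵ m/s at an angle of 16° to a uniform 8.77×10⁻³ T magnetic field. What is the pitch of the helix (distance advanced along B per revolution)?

v∥ = v cosθ = 1.03×10⁵·cos16° ≈ 9.901×10⁴ m/s.
T = 2πm/(|q|B) = 2π(1.883×10⁻²⁸)/((1.602×10⁻¹⁹)(8.77×10⁻³)) ≈ 8.421×10⁻⁷ s.
pitch = v∥ T = (9.901×10⁴)(8.421×10⁻⁷) ≈ 0.0834 m.

p ≈ 0.0834 m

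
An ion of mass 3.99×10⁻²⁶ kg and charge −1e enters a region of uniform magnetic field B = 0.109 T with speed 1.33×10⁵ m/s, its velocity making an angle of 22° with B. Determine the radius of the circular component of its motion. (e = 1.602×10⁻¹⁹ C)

v⊥ = v sinθ = 1.33×10⁵·sin22° ≈ 4.982×10⁴ m/s.
r = m v⊥/(|q|B) = (3.99×10⁻²⁶)(4.982×10⁴)/((1.602×10⁻¹⁹)(0.109)) ≈ 0.114 m.

r ≈ 0.114 m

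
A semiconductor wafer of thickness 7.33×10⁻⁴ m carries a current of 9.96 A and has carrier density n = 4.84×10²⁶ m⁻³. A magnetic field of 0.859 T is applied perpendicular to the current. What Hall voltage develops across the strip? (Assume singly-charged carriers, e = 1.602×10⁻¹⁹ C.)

V_H ≈ 1.51×10⁻⁴ V

V_H = IB/(n e t).
V_H = (9.96)(0.859)/((4.84×10²⁶)(1.602×10⁻¹⁹)(7.33×10⁻⁴)) ≈ 1.51×10⁻⁴ V.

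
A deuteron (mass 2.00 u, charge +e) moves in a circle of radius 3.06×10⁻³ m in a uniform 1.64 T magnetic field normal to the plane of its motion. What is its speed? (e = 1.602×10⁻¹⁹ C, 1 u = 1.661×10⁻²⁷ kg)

From |q|vB = mv²/r, v = |q|Br/m.
v = (1.602×10⁻¹⁹)(1.64)(3.06×10⁻³)/3.322×10⁻²⁷ ≈ 2.42×10⁵ m/s.

v ≈ 2.42×10⁵ m/s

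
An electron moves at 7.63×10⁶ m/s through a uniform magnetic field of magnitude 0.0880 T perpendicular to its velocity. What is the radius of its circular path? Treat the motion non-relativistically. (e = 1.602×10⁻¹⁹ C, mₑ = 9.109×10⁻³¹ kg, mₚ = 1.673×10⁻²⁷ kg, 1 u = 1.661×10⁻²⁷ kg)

The magnetic force provides the centripetal force: |q|vB = mv²/r.
r = mv/(|q|B) = (9.109×10⁻³¹)(7.63×10⁶)/((1.602×10⁻¹⁹)(0.0880)) ≈ 4.93×10⁻⁴ m.

r ≈ 4.93×10⁻⁴ m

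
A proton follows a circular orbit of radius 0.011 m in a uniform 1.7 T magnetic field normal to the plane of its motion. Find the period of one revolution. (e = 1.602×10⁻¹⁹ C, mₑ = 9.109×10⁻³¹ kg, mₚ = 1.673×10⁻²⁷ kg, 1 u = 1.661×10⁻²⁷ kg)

The cyclotron period depends only on m, q, B: T = 2πm/(|q|B).
T = 2π(1.673×10⁻²⁷)/((1.602×10⁻¹⁹)(1.7)) ≈ 3.9×10⁻⁸ s.

T ≈ 3.9×10⁻⁸ s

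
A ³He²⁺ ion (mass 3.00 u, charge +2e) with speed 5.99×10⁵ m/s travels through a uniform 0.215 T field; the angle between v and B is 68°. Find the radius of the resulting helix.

r ≈ 0.0402 m

v⊥ = v sinθ = 5.99×10⁵·sin68° ≈ 5.554×10⁵ m/s.
r = m v⊥/(|q|B) = (4.983×10⁻²⁷)(5.554×10⁵)/((3.204×10⁻¹⁹)(0.215)) ≈ 0.0402 m.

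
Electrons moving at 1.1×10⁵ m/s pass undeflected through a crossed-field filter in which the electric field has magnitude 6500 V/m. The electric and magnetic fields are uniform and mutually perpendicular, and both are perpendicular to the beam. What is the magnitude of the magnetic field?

B = 0.059 T

Balance of forces in the selector: qE = qvB ⇒ B = E/v.
B = 6500/1.1×10⁵ = 0.059 T.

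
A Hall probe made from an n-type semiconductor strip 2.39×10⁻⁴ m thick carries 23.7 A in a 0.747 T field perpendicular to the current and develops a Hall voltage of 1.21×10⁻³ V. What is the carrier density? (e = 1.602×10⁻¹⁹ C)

n ≈ 3.82×10²⁶ m⁻³

From V_H = IB/(n e t), n = IB/(V_H e t).
n = (23.7)(0.747)/((1.21×10⁻³)(1.602×10⁻¹⁹)(2.39×10⁻⁴)) ≈ 3.82×10²⁶ m⁻³.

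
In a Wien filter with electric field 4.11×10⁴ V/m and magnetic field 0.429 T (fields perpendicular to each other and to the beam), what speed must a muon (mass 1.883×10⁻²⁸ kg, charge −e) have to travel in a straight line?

v = 9.58×10⁴ m/s

Straight-line motion ⇒ electric and magnetic forces cancel, so E = vB.
v = E/B = 4.11×10⁴/0.429 = 9.58×10⁴ m/s.
The result is independent of the particle's charge and mass.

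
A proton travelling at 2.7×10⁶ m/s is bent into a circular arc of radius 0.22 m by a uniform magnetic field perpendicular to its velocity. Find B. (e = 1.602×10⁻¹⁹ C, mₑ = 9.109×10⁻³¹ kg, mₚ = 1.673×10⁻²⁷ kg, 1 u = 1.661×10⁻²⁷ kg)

From |q|vB = mv²/r, B = mv/(|q|r).
B = (1.673×10⁻²⁷)(2.7×10⁶)/((1.602×10⁻¹⁹)(0.22)) ≈ 0.13 T.

B ≈ 0.13 T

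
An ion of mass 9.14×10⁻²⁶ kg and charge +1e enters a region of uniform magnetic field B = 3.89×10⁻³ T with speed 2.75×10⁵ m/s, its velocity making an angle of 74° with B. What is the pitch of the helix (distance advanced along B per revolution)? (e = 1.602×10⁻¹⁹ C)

v∥ = v cosθ = 2.75×10⁵·cos74° ≈ 7.580×10⁴ m/s.
T = 2πm/(|q|B) = 2π(9.14×10⁻²⁶)/((1.602×10⁻¹⁹)(3.89×10⁻³)) ≈ 9.215×10⁻⁴ s.
pitch = v∥ T = (7.580×10⁴)(9.215×10⁻⁴) ≈ 69.9 m.

p ≈ 69.9 m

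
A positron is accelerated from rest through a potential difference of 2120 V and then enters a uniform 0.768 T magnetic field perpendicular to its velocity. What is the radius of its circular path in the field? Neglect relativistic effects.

r ≈ 2.02×10⁻⁴ m

Acceleration: |q|V = ½mv² ⇒ v = √(2|q|V/m) = √(2·1.602×10⁻¹⁹·2120/9.109×10⁻³¹) ≈ 2.731×10⁷ m/s.
In the field: r = mv/(|q|B) = (9.109×10⁻³¹)(2.731×10⁷)/((1.602×10⁻¹⁹)(0.768)) ≈ 2.02×10⁻⁴ m.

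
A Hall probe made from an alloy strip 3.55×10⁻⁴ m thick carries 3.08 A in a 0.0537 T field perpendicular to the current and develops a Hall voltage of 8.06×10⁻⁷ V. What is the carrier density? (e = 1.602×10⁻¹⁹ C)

From V_H = IB/(n e t), n = IB/(V_H e t).
n = (3.08)(0.0537)/((8.06×10⁻⁷)(1.602×10⁻¹⁹)(3.55×10⁻⁴)) ≈ 3.61×10²⁷ m⁻³.

n ≈ 3.61×10²⁷ m⁻³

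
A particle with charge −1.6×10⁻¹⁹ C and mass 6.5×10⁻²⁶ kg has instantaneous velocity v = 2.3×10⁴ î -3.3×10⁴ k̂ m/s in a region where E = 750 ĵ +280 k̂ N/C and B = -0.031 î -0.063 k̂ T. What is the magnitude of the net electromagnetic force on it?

|F| ≈ 5.17×10⁻¹⁶ N

v×B = (0, 2470, 0) N/C.
E + v×B = (0, 3220, 280) N/C.
F = q(E + v×B) = (−1.6×10⁻¹⁹ C)·(0, 3220, 280) = (0, -5.16×10⁻¹⁶, -4.48×10⁻¹⁷) N.
|F| = 5.17×10⁻¹⁶ N.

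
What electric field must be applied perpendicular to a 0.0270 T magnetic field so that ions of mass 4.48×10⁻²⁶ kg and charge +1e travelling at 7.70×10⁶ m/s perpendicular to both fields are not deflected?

For straight-line motion qE = qvB, so E = vB.
E = 7.70×10⁶ × 0.0270 = 2.08×10⁵ V/m.

E = 2.08×10⁵ V/m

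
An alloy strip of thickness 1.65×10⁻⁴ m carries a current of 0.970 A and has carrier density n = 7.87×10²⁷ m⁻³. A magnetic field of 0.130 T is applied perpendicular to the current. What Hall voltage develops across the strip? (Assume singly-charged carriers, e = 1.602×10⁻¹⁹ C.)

V_H = IB/(n e t).
V_H = (0.970)(0.130)/((7.87×10²⁷)(1.602×10⁻¹⁹)(1.65×10⁻⁴)) ≈ 6.06×10⁻⁷ V.

V_H ≈ 6.06×10⁻⁷ V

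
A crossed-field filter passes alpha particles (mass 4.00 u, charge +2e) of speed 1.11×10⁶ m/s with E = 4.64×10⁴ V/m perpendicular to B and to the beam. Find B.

B = 0.0418 T

Balance of forces in the selector: qE = qvB ⇒ B = E/v.
B = 4.64×10⁴/1.11×10⁶ = 0.0418 T.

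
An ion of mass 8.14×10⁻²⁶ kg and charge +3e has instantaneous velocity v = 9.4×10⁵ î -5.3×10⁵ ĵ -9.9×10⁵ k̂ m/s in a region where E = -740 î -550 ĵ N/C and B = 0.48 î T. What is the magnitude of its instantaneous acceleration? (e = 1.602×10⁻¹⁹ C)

|a| ≈ 3.19×10¹² m/s²

v×B = (0, -4.75×10⁵, 2.54×10⁵) N/C.
E + v×B = (-740, -4.76×10⁵, 2.54×10⁵) N/C.
F = q(E + v×B) = (4.806×10⁻¹⁹ C)·(-740, -4.76×10⁵, 2.54×10⁵) = (-3.56×10⁻¹⁶, -2.29×10⁻¹³, 1.22×10⁻¹³) N.
|a| = |F|/m = 2.593×10⁻¹³/8.14×10⁻²⁶ ≈ 3.19×10¹² m/s².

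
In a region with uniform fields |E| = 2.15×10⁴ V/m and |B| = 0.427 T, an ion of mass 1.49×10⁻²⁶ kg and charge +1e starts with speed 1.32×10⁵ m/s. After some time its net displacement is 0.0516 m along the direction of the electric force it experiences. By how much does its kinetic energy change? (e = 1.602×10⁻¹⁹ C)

The magnetic force is always ⟂ v and does no work; only the electric force changes KE.
ΔKE = F_E · d = |q|E d = (1.602×10⁻¹⁹)(2.15×10⁴)(0.0516) ≈ 1.78×10⁻¹⁶ J.

ΔKE ≈ 1.78×10⁻¹⁶ J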